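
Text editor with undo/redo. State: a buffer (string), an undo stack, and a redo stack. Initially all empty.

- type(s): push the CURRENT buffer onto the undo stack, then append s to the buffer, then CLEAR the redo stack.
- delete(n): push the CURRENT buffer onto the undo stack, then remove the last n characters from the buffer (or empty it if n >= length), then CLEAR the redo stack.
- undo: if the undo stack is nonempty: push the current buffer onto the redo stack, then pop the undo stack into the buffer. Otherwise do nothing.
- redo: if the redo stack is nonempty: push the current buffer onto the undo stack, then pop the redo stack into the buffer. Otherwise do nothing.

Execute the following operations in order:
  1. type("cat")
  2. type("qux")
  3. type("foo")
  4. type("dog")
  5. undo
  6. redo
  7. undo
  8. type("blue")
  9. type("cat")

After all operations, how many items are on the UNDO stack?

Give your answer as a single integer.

After op 1 (type): buf='cat' undo_depth=1 redo_depth=0
After op 2 (type): buf='catqux' undo_depth=2 redo_depth=0
After op 3 (type): buf='catquxfoo' undo_depth=3 redo_depth=0
After op 4 (type): buf='catquxfoodog' undo_depth=4 redo_depth=0
After op 5 (undo): buf='catquxfoo' undo_depth=3 redo_depth=1
After op 6 (redo): buf='catquxfoodog' undo_depth=4 redo_depth=0
After op 7 (undo): buf='catquxfoo' undo_depth=3 redo_depth=1
After op 8 (type): buf='catquxfooblue' undo_depth=4 redo_depth=0
After op 9 (type): buf='catquxfoobluecat' undo_depth=5 redo_depth=0

Answer: 5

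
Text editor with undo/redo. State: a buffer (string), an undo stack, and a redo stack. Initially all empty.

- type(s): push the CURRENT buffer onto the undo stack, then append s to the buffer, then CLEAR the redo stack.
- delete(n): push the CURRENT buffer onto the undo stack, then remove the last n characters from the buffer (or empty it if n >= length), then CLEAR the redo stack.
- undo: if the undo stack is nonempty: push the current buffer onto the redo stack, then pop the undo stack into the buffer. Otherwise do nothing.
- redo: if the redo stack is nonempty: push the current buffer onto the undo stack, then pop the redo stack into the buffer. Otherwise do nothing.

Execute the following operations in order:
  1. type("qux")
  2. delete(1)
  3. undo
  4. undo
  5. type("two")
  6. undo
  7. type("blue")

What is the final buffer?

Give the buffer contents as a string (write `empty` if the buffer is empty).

Answer: blue

Derivation:
After op 1 (type): buf='qux' undo_depth=1 redo_depth=0
After op 2 (delete): buf='qu' undo_depth=2 redo_depth=0
After op 3 (undo): buf='qux' undo_depth=1 redo_depth=1
After op 4 (undo): buf='(empty)' undo_depth=0 redo_depth=2
After op 5 (type): buf='two' undo_depth=1 redo_depth=0
After op 6 (undo): buf='(empty)' undo_depth=0 redo_depth=1
After op 7 (type): buf='blue' undo_depth=1 redo_depth=0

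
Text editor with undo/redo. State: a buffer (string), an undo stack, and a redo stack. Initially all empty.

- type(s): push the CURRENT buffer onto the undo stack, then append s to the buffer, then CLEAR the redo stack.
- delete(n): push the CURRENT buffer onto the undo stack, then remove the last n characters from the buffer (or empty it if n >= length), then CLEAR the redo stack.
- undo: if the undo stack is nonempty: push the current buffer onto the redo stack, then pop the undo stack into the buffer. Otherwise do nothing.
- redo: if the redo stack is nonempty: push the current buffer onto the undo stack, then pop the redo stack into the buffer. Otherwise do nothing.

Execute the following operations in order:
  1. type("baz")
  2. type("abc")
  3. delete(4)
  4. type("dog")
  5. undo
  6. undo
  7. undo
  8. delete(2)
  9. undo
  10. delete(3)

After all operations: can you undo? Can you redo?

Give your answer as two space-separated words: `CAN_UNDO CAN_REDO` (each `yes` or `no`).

After op 1 (type): buf='baz' undo_depth=1 redo_depth=0
After op 2 (type): buf='bazabc' undo_depth=2 redo_depth=0
After op 3 (delete): buf='ba' undo_depth=3 redo_depth=0
After op 4 (type): buf='badog' undo_depth=4 redo_depth=0
After op 5 (undo): buf='ba' undo_depth=3 redo_depth=1
After op 6 (undo): buf='bazabc' undo_depth=2 redo_depth=2
After op 7 (undo): buf='baz' undo_depth=1 redo_depth=3
After op 8 (delete): buf='b' undo_depth=2 redo_depth=0
After op 9 (undo): buf='baz' undo_depth=1 redo_depth=1
After op 10 (delete): buf='(empty)' undo_depth=2 redo_depth=0

Answer: yes no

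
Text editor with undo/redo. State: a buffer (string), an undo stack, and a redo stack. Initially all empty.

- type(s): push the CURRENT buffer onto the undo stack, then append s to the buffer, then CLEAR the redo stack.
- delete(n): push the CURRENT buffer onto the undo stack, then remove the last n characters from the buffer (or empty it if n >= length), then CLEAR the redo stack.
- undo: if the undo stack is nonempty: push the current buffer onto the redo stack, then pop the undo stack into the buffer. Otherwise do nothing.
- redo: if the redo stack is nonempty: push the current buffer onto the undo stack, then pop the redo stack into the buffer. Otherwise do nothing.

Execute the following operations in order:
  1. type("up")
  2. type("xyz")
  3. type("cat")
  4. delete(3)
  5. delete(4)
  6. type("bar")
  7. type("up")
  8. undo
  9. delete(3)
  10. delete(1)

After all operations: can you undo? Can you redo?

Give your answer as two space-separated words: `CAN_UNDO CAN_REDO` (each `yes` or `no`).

Answer: yes no

Derivation:
After op 1 (type): buf='up' undo_depth=1 redo_depth=0
After op 2 (type): buf='upxyz' undo_depth=2 redo_depth=0
After op 3 (type): buf='upxyzcat' undo_depth=3 redo_depth=0
After op 4 (delete): buf='upxyz' undo_depth=4 redo_depth=0
After op 5 (delete): buf='u' undo_depth=5 redo_depth=0
After op 6 (type): buf='ubar' undo_depth=6 redo_depth=0
After op 7 (type): buf='ubarup' undo_depth=7 redo_depth=0
After op 8 (undo): buf='ubar' undo_depth=6 redo_depth=1
After op 9 (delete): buf='u' undo_depth=7 redo_depth=0
After op 10 (delete): buf='(empty)' undo_depth=8 redo_depth=0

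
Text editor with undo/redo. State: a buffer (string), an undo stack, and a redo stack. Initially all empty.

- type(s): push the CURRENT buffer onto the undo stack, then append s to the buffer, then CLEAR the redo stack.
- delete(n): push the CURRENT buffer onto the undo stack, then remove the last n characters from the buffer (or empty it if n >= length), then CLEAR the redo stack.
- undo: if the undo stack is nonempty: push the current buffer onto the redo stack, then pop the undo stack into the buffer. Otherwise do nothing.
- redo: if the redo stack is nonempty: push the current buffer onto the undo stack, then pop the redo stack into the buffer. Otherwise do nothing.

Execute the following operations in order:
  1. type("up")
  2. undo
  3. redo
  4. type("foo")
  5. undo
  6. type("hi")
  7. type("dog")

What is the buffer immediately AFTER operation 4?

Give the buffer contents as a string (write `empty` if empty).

After op 1 (type): buf='up' undo_depth=1 redo_depth=0
After op 2 (undo): buf='(empty)' undo_depth=0 redo_depth=1
After op 3 (redo): buf='up' undo_depth=1 redo_depth=0
After op 4 (type): buf='upfoo' undo_depth=2 redo_depth=0

Answer: upfoo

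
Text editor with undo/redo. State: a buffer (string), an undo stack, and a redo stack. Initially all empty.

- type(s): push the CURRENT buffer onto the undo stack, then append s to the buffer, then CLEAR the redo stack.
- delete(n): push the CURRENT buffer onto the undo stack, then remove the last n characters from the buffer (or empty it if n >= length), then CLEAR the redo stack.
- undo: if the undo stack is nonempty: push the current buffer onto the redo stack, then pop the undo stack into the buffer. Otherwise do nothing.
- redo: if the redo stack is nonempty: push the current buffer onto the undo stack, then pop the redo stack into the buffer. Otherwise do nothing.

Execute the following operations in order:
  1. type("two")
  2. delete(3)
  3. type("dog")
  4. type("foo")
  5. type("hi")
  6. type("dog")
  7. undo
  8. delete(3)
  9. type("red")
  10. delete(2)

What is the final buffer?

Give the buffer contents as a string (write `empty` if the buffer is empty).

After op 1 (type): buf='two' undo_depth=1 redo_depth=0
After op 2 (delete): buf='(empty)' undo_depth=2 redo_depth=0
After op 3 (type): buf='dog' undo_depth=3 redo_depth=0
After op 4 (type): buf='dogfoo' undo_depth=4 redo_depth=0
After op 5 (type): buf='dogfoohi' undo_depth=5 redo_depth=0
After op 6 (type): buf='dogfoohidog' undo_depth=6 redo_depth=0
After op 7 (undo): buf='dogfoohi' undo_depth=5 redo_depth=1
After op 8 (delete): buf='dogfo' undo_depth=6 redo_depth=0
After op 9 (type): buf='dogfored' undo_depth=7 redo_depth=0
After op 10 (delete): buf='dogfor' undo_depth=8 redo_depth=0

Answer: dogfor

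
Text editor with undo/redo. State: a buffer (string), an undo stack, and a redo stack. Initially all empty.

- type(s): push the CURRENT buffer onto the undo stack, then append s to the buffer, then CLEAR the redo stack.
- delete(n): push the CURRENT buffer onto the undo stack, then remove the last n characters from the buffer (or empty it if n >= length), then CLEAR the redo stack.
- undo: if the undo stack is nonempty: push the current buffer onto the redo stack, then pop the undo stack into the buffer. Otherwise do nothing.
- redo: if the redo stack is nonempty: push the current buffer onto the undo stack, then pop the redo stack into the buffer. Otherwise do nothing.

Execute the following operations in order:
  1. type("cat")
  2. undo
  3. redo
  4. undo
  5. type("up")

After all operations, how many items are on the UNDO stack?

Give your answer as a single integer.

Answer: 1

Derivation:
After op 1 (type): buf='cat' undo_depth=1 redo_depth=0
After op 2 (undo): buf='(empty)' undo_depth=0 redo_depth=1
After op 3 (redo): buf='cat' undo_depth=1 redo_depth=0
After op 4 (undo): buf='(empty)' undo_depth=0 redo_depth=1
After op 5 (type): buf='up' undo_depth=1 redo_depth=0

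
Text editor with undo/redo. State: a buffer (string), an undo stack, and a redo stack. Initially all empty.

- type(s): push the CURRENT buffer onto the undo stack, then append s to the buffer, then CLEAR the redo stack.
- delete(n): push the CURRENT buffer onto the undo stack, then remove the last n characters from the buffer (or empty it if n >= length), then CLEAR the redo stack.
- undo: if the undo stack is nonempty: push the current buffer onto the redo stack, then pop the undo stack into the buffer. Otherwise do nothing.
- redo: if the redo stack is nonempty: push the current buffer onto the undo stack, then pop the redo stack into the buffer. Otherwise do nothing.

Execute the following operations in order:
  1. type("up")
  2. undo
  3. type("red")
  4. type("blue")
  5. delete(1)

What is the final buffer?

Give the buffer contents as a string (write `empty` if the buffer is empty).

Answer: redblu

Derivation:
After op 1 (type): buf='up' undo_depth=1 redo_depth=0
After op 2 (undo): buf='(empty)' undo_depth=0 redo_depth=1
After op 3 (type): buf='red' undo_depth=1 redo_depth=0
After op 4 (type): buf='redblue' undo_depth=2 redo_depth=0
After op 5 (delete): buf='redblu' undo_depth=3 redo_depth=0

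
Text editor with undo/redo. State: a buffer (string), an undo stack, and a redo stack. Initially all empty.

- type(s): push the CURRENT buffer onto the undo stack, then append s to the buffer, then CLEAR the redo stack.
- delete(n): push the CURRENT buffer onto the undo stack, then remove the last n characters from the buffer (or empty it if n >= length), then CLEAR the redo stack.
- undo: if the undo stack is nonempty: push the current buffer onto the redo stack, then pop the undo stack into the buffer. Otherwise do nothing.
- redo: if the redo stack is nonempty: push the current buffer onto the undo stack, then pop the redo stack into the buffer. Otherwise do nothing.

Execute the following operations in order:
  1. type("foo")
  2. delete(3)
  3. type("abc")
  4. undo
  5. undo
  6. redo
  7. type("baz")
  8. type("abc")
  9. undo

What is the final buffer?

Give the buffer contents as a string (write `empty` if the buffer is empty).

Answer: baz

Derivation:
After op 1 (type): buf='foo' undo_depth=1 redo_depth=0
After op 2 (delete): buf='(empty)' undo_depth=2 redo_depth=0
After op 3 (type): buf='abc' undo_depth=3 redo_depth=0
After op 4 (undo): buf='(empty)' undo_depth=2 redo_depth=1
After op 5 (undo): buf='foo' undo_depth=1 redo_depth=2
After op 6 (redo): buf='(empty)' undo_depth=2 redo_depth=1
After op 7 (type): buf='baz' undo_depth=3 redo_depth=0
After op 8 (type): buf='bazabc' undo_depth=4 redo_depth=0
After op 9 (undo): buf='baz' undo_depth=3 redo_depth=1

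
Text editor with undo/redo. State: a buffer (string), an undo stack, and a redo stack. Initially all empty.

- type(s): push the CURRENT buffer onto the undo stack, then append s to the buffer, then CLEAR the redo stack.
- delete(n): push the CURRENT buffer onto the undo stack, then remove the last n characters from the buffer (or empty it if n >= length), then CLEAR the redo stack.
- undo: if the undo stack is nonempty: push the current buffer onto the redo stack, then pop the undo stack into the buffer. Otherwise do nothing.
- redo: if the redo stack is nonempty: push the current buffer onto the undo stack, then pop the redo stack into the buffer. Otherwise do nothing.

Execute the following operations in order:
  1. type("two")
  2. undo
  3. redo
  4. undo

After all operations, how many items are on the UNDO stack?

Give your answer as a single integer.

Answer: 0

Derivation:
After op 1 (type): buf='two' undo_depth=1 redo_depth=0
After op 2 (undo): buf='(empty)' undo_depth=0 redo_depth=1
After op 3 (redo): buf='two' undo_depth=1 redo_depth=0
After op 4 (undo): buf='(empty)' undo_depth=0 redo_depth=1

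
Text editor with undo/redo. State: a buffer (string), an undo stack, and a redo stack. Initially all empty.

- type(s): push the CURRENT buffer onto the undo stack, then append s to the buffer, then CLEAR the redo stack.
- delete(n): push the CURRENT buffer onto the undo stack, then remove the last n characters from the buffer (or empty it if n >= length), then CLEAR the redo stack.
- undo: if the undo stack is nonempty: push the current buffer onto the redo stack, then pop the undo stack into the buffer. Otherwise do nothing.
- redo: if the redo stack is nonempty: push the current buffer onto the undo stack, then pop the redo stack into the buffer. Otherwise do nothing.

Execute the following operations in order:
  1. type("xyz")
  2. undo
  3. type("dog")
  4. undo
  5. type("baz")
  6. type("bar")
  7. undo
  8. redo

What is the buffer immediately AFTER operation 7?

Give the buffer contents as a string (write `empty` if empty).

Answer: baz

Derivation:
After op 1 (type): buf='xyz' undo_depth=1 redo_depth=0
After op 2 (undo): buf='(empty)' undo_depth=0 redo_depth=1
After op 3 (type): buf='dog' undo_depth=1 redo_depth=0
After op 4 (undo): buf='(empty)' undo_depth=0 redo_depth=1
After op 5 (type): buf='baz' undo_depth=1 redo_depth=0
After op 6 (type): buf='bazbar' undo_depth=2 redo_depth=0
After op 7 (undo): buf='baz' undo_depth=1 redo_depth=1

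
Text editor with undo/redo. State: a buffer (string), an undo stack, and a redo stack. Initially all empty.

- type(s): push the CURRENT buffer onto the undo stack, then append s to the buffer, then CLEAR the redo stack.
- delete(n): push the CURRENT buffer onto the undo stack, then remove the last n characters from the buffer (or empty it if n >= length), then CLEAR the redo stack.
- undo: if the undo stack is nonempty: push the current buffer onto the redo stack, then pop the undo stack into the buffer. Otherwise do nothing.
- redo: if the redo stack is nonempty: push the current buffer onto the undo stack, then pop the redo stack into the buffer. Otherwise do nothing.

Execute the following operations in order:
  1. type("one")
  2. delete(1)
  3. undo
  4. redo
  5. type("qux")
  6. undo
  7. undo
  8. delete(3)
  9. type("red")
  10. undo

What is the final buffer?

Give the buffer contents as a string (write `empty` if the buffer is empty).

Answer: empty

Derivation:
After op 1 (type): buf='one' undo_depth=1 redo_depth=0
After op 2 (delete): buf='on' undo_depth=2 redo_depth=0
After op 3 (undo): buf='one' undo_depth=1 redo_depth=1
After op 4 (redo): buf='on' undo_depth=2 redo_depth=0
After op 5 (type): buf='onqux' undo_depth=3 redo_depth=0
After op 6 (undo): buf='on' undo_depth=2 redo_depth=1
After op 7 (undo): buf='one' undo_depth=1 redo_depth=2
After op 8 (delete): buf='(empty)' undo_depth=2 redo_depth=0
After op 9 (type): buf='red' undo_depth=3 redo_depth=0
After op 10 (undo): buf='(empty)' undo_depth=2 redo_depth=1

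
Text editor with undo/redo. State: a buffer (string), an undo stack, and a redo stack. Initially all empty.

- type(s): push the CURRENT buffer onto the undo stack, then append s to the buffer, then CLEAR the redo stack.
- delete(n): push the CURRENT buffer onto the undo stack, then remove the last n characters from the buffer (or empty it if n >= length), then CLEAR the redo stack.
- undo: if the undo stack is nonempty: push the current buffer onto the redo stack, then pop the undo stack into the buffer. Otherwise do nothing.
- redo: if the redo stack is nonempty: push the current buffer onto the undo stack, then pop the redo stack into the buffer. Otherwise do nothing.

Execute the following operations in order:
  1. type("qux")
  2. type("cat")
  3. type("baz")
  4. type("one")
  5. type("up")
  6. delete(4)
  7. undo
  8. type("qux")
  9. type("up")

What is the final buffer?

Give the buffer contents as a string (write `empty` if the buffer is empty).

Answer: quxcatbazoneupquxup

Derivation:
After op 1 (type): buf='qux' undo_depth=1 redo_depth=0
After op 2 (type): buf='quxcat' undo_depth=2 redo_depth=0
After op 3 (type): buf='quxcatbaz' undo_depth=3 redo_depth=0
After op 4 (type): buf='quxcatbazone' undo_depth=4 redo_depth=0
After op 5 (type): buf='quxcatbazoneup' undo_depth=5 redo_depth=0
After op 6 (delete): buf='quxcatbazo' undo_depth=6 redo_depth=0
After op 7 (undo): buf='quxcatbazoneup' undo_depth=5 redo_depth=1
After op 8 (type): buf='quxcatbazoneupqux' undo_depth=6 redo_depth=0
After op 9 (type): buf='quxcatbazoneupquxup' undo_depth=7 redo_depth=0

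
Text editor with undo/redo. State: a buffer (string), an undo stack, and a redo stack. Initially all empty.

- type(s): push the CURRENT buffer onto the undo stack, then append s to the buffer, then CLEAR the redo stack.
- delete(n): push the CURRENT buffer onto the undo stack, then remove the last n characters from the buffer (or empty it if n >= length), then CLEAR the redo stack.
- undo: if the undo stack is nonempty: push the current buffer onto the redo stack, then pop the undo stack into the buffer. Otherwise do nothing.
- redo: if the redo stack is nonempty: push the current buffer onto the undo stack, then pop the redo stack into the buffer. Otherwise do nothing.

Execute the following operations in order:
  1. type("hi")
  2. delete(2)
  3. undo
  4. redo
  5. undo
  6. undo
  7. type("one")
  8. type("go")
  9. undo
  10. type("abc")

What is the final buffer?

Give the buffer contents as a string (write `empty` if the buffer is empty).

Answer: oneabc

Derivation:
After op 1 (type): buf='hi' undo_depth=1 redo_depth=0
After op 2 (delete): buf='(empty)' undo_depth=2 redo_depth=0
After op 3 (undo): buf='hi' undo_depth=1 redo_depth=1
After op 4 (redo): buf='(empty)' undo_depth=2 redo_depth=0
After op 5 (undo): buf='hi' undo_depth=1 redo_depth=1
After op 6 (undo): buf='(empty)' undo_depth=0 redo_depth=2
After op 7 (type): buf='one' undo_depth=1 redo_depth=0
After op 8 (type): buf='onego' undo_depth=2 redo_depth=0
After op 9 (undo): buf='one' undo_depth=1 redo_depth=1
After op 10 (type): buf='oneabc' undo_depth=2 redo_depth=0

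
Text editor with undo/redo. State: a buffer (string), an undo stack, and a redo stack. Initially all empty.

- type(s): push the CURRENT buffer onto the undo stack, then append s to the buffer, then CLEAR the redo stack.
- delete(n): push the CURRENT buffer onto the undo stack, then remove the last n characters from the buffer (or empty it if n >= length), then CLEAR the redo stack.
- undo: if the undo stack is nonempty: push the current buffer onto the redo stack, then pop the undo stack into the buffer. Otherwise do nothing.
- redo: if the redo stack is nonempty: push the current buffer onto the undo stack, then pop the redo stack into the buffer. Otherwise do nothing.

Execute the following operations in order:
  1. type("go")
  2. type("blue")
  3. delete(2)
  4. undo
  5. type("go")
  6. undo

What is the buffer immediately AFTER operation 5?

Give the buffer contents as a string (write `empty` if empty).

After op 1 (type): buf='go' undo_depth=1 redo_depth=0
After op 2 (type): buf='goblue' undo_depth=2 redo_depth=0
After op 3 (delete): buf='gobl' undo_depth=3 redo_depth=0
After op 4 (undo): buf='goblue' undo_depth=2 redo_depth=1
After op 5 (type): buf='gobluego' undo_depth=3 redo_depth=0

Answer: gobluego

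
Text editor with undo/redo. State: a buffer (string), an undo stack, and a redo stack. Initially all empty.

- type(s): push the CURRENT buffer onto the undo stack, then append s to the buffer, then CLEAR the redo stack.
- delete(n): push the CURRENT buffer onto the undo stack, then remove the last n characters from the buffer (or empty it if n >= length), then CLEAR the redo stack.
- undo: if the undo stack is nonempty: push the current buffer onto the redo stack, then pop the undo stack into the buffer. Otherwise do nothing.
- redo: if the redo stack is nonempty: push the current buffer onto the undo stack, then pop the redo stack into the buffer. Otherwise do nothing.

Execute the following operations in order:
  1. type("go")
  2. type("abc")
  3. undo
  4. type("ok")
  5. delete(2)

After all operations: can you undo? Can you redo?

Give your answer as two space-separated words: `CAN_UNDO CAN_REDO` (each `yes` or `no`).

After op 1 (type): buf='go' undo_depth=1 redo_depth=0
After op 2 (type): buf='goabc' undo_depth=2 redo_depth=0
After op 3 (undo): buf='go' undo_depth=1 redo_depth=1
After op 4 (type): buf='gook' undo_depth=2 redo_depth=0
After op 5 (delete): buf='go' undo_depth=3 redo_depth=0

Answer: yes no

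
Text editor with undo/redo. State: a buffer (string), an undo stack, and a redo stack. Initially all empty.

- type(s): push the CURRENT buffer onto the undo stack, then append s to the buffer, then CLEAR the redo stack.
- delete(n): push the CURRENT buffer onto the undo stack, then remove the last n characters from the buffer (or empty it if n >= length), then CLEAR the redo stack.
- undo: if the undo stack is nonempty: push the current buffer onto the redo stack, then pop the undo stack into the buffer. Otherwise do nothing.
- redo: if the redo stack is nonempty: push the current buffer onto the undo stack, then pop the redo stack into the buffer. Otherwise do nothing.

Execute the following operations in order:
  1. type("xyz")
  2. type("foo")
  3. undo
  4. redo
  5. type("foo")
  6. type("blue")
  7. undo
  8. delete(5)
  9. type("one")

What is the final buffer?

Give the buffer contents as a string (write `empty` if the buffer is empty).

Answer: xyzfone

Derivation:
After op 1 (type): buf='xyz' undo_depth=1 redo_depth=0
After op 2 (type): buf='xyzfoo' undo_depth=2 redo_depth=0
After op 3 (undo): buf='xyz' undo_depth=1 redo_depth=1
After op 4 (redo): buf='xyzfoo' undo_depth=2 redo_depth=0
After op 5 (type): buf='xyzfoofoo' undo_depth=3 redo_depth=0
After op 6 (type): buf='xyzfoofooblue' undo_depth=4 redo_depth=0
After op 7 (undo): buf='xyzfoofoo' undo_depth=3 redo_depth=1
After op 8 (delete): buf='xyzf' undo_depth=4 redo_depth=0
After op 9 (type): buf='xyzfone' undo_depth=5 redo_depth=0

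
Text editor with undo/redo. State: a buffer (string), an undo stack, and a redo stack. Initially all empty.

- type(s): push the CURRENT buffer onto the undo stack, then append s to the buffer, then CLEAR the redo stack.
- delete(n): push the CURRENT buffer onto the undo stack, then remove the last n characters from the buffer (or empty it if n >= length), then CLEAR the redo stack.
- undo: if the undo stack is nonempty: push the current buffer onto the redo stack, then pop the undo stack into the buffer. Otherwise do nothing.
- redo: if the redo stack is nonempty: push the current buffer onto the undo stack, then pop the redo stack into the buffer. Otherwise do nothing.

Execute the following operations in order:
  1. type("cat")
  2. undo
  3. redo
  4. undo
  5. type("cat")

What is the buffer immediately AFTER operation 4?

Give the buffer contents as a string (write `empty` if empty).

Answer: empty

Derivation:
After op 1 (type): buf='cat' undo_depth=1 redo_depth=0
After op 2 (undo): buf='(empty)' undo_depth=0 redo_depth=1
After op 3 (redo): buf='cat' undo_depth=1 redo_depth=0
After op 4 (undo): buf='(empty)' undo_depth=0 redo_depth=1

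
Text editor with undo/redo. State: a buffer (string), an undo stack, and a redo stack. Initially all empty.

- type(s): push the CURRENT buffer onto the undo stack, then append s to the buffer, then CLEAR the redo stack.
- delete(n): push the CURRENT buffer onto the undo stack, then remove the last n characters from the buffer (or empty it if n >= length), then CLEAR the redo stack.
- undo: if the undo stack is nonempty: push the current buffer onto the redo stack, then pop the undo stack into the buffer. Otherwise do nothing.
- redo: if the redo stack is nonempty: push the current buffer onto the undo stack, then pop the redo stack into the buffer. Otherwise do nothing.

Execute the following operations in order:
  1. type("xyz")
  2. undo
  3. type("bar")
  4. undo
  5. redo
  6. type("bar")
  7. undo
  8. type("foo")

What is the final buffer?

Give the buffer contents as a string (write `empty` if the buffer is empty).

After op 1 (type): buf='xyz' undo_depth=1 redo_depth=0
After op 2 (undo): buf='(empty)' undo_depth=0 redo_depth=1
After op 3 (type): buf='bar' undo_depth=1 redo_depth=0
After op 4 (undo): buf='(empty)' undo_depth=0 redo_depth=1
After op 5 (redo): buf='bar' undo_depth=1 redo_depth=0
After op 6 (type): buf='barbar' undo_depth=2 redo_depth=0
After op 7 (undo): buf='bar' undo_depth=1 redo_depth=1
After op 8 (type): buf='barfoo' undo_depth=2 redo_depth=0

Answer: barfoo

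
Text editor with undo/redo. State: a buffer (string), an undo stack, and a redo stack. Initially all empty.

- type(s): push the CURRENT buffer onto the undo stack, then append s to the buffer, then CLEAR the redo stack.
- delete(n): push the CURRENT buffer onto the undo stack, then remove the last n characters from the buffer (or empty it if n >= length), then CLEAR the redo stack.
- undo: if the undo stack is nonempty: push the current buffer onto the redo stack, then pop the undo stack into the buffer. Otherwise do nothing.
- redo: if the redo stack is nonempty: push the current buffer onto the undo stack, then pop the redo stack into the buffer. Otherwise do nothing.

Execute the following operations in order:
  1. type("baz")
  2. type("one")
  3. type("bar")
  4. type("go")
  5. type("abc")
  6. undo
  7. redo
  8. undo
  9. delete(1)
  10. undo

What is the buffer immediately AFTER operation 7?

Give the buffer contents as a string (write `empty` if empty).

Answer: bazonebargoabc

Derivation:
After op 1 (type): buf='baz' undo_depth=1 redo_depth=0
After op 2 (type): buf='bazone' undo_depth=2 redo_depth=0
After op 3 (type): buf='bazonebar' undo_depth=3 redo_depth=0
After op 4 (type): buf='bazonebargo' undo_depth=4 redo_depth=0
After op 5 (type): buf='bazonebargoabc' undo_depth=5 redo_depth=0
After op 6 (undo): buf='bazonebargo' undo_depth=4 redo_depth=1
After op 7 (redo): buf='bazonebargoabc' undo_depth=5 redo_depth=0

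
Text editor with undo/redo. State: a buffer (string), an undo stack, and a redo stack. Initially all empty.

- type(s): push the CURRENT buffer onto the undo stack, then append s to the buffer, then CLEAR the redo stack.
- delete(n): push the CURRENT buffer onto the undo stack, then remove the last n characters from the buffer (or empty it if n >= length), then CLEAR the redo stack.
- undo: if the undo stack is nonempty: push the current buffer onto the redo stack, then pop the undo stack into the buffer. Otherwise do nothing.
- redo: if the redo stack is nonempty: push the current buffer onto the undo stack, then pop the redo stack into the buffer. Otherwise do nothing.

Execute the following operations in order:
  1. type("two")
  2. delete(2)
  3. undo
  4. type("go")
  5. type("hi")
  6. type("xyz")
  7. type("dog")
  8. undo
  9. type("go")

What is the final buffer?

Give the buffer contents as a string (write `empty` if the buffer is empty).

Answer: twogohixyzgo

Derivation:
After op 1 (type): buf='two' undo_depth=1 redo_depth=0
After op 2 (delete): buf='t' undo_depth=2 redo_depth=0
After op 3 (undo): buf='two' undo_depth=1 redo_depth=1
After op 4 (type): buf='twogo' undo_depth=2 redo_depth=0
After op 5 (type): buf='twogohi' undo_depth=3 redo_depth=0
After op 6 (type): buf='twogohixyz' undo_depth=4 redo_depth=0
After op 7 (type): buf='twogohixyzdog' undo_depth=5 redo_depth=0
After op 8 (undo): buf='twogohixyz' undo_depth=4 redo_depth=1
After op 9 (type): buf='twogohixyzgo' undo_depth=5 redo_depth=0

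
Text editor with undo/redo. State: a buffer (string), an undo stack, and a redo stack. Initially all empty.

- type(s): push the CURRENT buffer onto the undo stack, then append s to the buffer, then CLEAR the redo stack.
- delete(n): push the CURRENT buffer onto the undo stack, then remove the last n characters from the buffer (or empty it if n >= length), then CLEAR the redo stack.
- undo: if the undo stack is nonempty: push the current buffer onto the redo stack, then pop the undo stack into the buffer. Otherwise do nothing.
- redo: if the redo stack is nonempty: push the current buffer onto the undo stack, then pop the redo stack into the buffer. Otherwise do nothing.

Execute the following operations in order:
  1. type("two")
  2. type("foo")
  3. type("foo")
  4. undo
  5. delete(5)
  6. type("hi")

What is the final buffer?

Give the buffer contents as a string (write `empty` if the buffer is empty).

Answer: thi

Derivation:
After op 1 (type): buf='two' undo_depth=1 redo_depth=0
After op 2 (type): buf='twofoo' undo_depth=2 redo_depth=0
After op 3 (type): buf='twofoofoo' undo_depth=3 redo_depth=0
After op 4 (undo): buf='twofoo' undo_depth=2 redo_depth=1
After op 5 (delete): buf='t' undo_depth=3 redo_depth=0
After op 6 (type): buf='thi' undo_depth=4 redo_depth=0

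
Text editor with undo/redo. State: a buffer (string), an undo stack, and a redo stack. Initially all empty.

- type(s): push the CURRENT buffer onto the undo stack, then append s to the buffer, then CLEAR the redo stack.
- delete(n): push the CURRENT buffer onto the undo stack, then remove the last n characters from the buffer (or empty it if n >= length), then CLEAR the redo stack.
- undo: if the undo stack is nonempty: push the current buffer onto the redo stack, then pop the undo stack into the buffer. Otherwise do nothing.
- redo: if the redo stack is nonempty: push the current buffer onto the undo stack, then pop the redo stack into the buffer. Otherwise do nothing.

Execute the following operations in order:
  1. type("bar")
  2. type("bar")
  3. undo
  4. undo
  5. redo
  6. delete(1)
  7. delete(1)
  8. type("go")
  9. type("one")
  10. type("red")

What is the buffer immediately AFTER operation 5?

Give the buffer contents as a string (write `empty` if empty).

After op 1 (type): buf='bar' undo_depth=1 redo_depth=0
After op 2 (type): buf='barbar' undo_depth=2 redo_depth=0
After op 3 (undo): buf='bar' undo_depth=1 redo_depth=1
After op 4 (undo): buf='(empty)' undo_depth=0 redo_depth=2
After op 5 (redo): buf='bar' undo_depth=1 redo_depth=1

Answer: bar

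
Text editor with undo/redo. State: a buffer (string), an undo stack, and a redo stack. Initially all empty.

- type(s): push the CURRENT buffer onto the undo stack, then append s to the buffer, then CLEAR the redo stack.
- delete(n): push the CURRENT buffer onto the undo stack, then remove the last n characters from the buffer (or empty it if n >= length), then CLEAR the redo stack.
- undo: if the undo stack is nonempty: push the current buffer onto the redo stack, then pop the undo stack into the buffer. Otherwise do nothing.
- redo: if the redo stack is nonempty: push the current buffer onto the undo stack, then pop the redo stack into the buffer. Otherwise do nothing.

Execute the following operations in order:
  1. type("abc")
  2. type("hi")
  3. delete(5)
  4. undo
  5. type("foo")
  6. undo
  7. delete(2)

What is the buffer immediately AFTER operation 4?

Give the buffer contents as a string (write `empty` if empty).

After op 1 (type): buf='abc' undo_depth=1 redo_depth=0
After op 2 (type): buf='abchi' undo_depth=2 redo_depth=0
After op 3 (delete): buf='(empty)' undo_depth=3 redo_depth=0
After op 4 (undo): buf='abchi' undo_depth=2 redo_depth=1

Answer: abchi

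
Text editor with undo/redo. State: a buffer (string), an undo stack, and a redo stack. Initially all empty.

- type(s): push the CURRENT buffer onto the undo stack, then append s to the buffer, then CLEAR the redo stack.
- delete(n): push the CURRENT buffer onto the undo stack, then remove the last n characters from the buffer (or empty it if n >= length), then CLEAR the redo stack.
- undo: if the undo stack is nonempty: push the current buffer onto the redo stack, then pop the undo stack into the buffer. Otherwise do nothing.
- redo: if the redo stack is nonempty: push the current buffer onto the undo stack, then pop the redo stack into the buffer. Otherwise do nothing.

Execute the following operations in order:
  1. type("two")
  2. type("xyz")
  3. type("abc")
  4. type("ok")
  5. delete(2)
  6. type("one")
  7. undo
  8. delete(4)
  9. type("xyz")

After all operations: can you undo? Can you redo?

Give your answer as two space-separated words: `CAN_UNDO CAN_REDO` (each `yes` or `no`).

After op 1 (type): buf='two' undo_depth=1 redo_depth=0
After op 2 (type): buf='twoxyz' undo_depth=2 redo_depth=0
After op 3 (type): buf='twoxyzabc' undo_depth=3 redo_depth=0
After op 4 (type): buf='twoxyzabcok' undo_depth=4 redo_depth=0
After op 5 (delete): buf='twoxyzabc' undo_depth=5 redo_depth=0
After op 6 (type): buf='twoxyzabcone' undo_depth=6 redo_depth=0
After op 7 (undo): buf='twoxyzabc' undo_depth=5 redo_depth=1
After op 8 (delete): buf='twoxy' undo_depth=6 redo_depth=0
After op 9 (type): buf='twoxyxyz' undo_depth=7 redo_depth=0

Answer: yes no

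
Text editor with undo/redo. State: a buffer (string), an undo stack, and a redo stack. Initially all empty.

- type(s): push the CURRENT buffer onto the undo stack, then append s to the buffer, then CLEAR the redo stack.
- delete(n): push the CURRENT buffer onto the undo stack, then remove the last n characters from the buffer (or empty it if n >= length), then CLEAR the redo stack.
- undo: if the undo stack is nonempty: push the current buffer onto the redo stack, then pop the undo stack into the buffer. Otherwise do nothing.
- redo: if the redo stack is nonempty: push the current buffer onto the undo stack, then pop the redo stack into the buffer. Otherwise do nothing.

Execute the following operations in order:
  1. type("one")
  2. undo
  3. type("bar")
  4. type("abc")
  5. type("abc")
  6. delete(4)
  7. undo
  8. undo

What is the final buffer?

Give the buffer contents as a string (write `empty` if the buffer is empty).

Answer: barabc

Derivation:
After op 1 (type): buf='one' undo_depth=1 redo_depth=0
After op 2 (undo): buf='(empty)' undo_depth=0 redo_depth=1
After op 3 (type): buf='bar' undo_depth=1 redo_depth=0
After op 4 (type): buf='barabc' undo_depth=2 redo_depth=0
After op 5 (type): buf='barabcabc' undo_depth=3 redo_depth=0
After op 6 (delete): buf='barab' undo_depth=4 redo_depth=0
After op 7 (undo): buf='barabcabc' undo_depth=3 redo_depth=1
After op 8 (undo): buf='barabc' undo_depth=2 redo_depth=2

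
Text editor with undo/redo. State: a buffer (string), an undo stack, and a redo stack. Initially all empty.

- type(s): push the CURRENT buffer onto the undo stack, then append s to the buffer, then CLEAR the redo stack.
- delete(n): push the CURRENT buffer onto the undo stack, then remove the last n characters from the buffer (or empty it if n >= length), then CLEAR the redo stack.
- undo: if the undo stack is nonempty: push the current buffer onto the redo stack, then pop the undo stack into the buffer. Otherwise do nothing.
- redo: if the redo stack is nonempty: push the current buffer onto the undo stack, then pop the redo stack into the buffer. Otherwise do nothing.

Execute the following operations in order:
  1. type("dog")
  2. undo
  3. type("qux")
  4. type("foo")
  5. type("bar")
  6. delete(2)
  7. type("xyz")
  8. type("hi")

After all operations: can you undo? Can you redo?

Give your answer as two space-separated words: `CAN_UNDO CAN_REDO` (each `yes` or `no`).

Answer: yes no

Derivation:
After op 1 (type): buf='dog' undo_depth=1 redo_depth=0
After op 2 (undo): buf='(empty)' undo_depth=0 redo_depth=1
After op 3 (type): buf='qux' undo_depth=1 redo_depth=0
After op 4 (type): buf='quxfoo' undo_depth=2 redo_depth=0
After op 5 (type): buf='quxfoobar' undo_depth=3 redo_depth=0
After op 6 (delete): buf='quxfoob' undo_depth=4 redo_depth=0
After op 7 (type): buf='quxfoobxyz' undo_depth=5 redo_depth=0
After op 8 (type): buf='quxfoobxyzhi' undo_depth=6 redo_depth=0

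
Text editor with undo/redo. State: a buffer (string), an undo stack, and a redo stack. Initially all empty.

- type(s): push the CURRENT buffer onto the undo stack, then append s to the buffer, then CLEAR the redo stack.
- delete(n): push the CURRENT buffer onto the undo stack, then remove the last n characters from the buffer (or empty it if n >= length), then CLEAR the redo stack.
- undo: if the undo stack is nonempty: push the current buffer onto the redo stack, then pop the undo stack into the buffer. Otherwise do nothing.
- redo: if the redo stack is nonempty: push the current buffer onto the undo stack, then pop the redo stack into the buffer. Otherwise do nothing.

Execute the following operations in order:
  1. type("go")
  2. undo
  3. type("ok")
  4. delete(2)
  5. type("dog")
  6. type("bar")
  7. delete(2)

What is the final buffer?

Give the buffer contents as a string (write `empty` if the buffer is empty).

Answer: dogb

Derivation:
After op 1 (type): buf='go' undo_depth=1 redo_depth=0
After op 2 (undo): buf='(empty)' undo_depth=0 redo_depth=1
After op 3 (type): buf='ok' undo_depth=1 redo_depth=0
After op 4 (delete): buf='(empty)' undo_depth=2 redo_depth=0
After op 5 (type): buf='dog' undo_depth=3 redo_depth=0
After op 6 (type): buf='dogbar' undo_depth=4 redo_depth=0
After op 7 (delete): buf='dogb' undo_depth=5 redo_depth=0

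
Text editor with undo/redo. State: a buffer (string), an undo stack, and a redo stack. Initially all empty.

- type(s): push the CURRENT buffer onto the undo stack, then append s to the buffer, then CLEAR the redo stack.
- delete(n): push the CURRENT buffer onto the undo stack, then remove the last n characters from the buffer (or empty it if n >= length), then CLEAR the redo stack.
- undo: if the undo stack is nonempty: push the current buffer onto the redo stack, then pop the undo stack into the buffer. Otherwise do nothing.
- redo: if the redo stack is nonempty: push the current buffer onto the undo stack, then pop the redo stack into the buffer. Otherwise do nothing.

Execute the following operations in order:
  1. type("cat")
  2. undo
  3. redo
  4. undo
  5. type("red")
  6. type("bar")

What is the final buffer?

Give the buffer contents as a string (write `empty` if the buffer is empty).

After op 1 (type): buf='cat' undo_depth=1 redo_depth=0
After op 2 (undo): buf='(empty)' undo_depth=0 redo_depth=1
After op 3 (redo): buf='cat' undo_depth=1 redo_depth=0
After op 4 (undo): buf='(empty)' undo_depth=0 redo_depth=1
After op 5 (type): buf='red' undo_depth=1 redo_depth=0
After op 6 (type): buf='redbar' undo_depth=2 redo_depth=0

Answer: redbar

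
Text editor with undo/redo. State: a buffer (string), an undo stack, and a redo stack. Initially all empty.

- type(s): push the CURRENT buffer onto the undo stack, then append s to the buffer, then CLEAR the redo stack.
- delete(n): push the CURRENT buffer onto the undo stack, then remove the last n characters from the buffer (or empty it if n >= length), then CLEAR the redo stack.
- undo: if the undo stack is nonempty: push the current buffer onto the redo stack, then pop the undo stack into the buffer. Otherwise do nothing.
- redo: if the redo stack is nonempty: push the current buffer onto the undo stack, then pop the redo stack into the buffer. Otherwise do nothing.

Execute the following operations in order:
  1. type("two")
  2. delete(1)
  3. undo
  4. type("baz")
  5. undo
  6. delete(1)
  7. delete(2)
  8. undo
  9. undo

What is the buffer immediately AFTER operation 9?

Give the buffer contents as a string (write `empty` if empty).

After op 1 (type): buf='two' undo_depth=1 redo_depth=0
After op 2 (delete): buf='tw' undo_depth=2 redo_depth=0
After op 3 (undo): buf='two' undo_depth=1 redo_depth=1
After op 4 (type): buf='twobaz' undo_depth=2 redo_depth=0
After op 5 (undo): buf='two' undo_depth=1 redo_depth=1
After op 6 (delete): buf='tw' undo_depth=2 redo_depth=0
After op 7 (delete): buf='(empty)' undo_depth=3 redo_depth=0
After op 8 (undo): buf='tw' undo_depth=2 redo_depth=1
After op 9 (undo): buf='two' undo_depth=1 redo_depth=2

Answer: two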